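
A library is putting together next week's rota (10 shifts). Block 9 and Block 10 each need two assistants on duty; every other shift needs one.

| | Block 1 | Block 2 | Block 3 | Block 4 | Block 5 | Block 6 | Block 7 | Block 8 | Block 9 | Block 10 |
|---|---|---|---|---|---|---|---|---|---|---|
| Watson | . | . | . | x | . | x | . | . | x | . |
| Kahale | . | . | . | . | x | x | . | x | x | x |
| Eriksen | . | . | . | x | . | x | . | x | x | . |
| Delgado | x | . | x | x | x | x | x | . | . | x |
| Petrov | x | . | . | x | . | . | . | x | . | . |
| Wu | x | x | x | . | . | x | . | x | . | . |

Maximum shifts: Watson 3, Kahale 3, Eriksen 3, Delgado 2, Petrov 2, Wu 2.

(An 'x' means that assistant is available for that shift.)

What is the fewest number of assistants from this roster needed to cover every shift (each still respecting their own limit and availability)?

5

12 slots to fill and no one can take more than 3, so at least ⌈12/3⌉ = 4 assistants are needed.
Any 4 assistants together have capacity at most 3+3+3+2 = 11 < 12 slots, so 4 can never suffice.
Watson, Kahale, Delgado, Petrov, and Wu alone can cover everything: Block 1→Petrov, Block 2→Wu, Block 3→Wu, Block 4→Watson, Block 5→Kahale, Block 6→Watson, Block 7→Delgado, Block 8→Petrov, Block 9→Watson+Kahale, Block 10→Kahale+Delgado.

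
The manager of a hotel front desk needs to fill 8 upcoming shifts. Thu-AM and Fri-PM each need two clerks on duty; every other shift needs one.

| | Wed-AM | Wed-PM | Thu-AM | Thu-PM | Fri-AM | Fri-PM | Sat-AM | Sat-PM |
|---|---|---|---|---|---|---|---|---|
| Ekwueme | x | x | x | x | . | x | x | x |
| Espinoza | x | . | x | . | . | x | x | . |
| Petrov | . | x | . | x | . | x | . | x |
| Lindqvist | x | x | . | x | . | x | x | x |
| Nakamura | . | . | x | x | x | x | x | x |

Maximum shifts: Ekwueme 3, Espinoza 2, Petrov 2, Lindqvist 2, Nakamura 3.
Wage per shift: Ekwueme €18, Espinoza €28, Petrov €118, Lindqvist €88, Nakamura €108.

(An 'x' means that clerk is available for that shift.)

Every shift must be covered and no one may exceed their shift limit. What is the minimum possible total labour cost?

€610

Fri-AM can only be covered by Nakamura, so that assignment is forced.
Picking the cheapest available clerk for each shift independently would cost €290, but that ignores the shift limits.
An optimal schedule: Wed-AM→Ekwueme, Wed-PM→Ekwueme, Thu-AM→Ekwueme+Espinoza, Thu-PM→Lindqvist, Fri-AM→Nakamura, Fri-PM→Lindqvist+Nakamura, Sat-AM→Espinoza, Sat-PM→Nakamura.
Total: 18 + 18 + 18 + 28 + 88 + 108 + 88 + 108 + 28 + 108 = €610.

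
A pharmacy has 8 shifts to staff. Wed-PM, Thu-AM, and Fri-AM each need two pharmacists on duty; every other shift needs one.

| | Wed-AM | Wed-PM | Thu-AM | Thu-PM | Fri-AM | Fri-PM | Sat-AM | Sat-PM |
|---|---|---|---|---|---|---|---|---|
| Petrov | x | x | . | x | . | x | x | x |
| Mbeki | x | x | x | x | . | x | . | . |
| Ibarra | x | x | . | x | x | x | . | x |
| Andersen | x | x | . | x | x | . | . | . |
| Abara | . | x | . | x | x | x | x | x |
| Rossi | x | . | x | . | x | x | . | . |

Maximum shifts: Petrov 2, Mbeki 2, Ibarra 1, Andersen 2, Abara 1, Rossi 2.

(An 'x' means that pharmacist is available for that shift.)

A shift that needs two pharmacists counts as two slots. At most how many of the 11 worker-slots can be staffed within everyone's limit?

10

Total capacity across all pharmacists is 2+2+1+2+1+2 = 10, and 11 slots are needed, so at most 10 can be filled.
An assignment achieving 10: Wed-AM→Mbeki, Wed-PM→Andersen+Abara, Thu-AM→Mbeki+Rossi, Fri-AM→Ibarra+Andersen, Fri-PM→Rossi, Sat-AM→Petrov, Sat-PM→Petrov.
Loads: Petrov 2/2, Mbeki 2/2, Ibarra 1/1, Andersen 2/2, Abara 1/1, Rossi 2/2.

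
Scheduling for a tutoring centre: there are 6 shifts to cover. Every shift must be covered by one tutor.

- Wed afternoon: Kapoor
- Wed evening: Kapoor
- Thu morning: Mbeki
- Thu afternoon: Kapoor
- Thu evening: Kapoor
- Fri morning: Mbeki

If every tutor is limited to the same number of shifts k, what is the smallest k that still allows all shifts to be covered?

4

With 2 tutors and 6 worker-slots to fill, someone must work at least ⌈6/2⌉ = 3 shifts, so k ≥ 3.
k = 3 fails: Shifts {Wed afternoon, Wed evening, Thu afternoon, Thu evening} need 4 worker-slots in total, but the tutors available for any of those shifts (Kapoor) can supply at most 3 among them. So no valid schedule exists.
k = 4 works: Wed afternoon→Kapoor, Wed evening→Kapoor, Thu morning→Mbeki, Thu afternoon→Kapoor, Thu evening→Kapoor, Fri morning→Mbeki.
Loads: Kapoor 4, Mbeki 2 — all ≤ 4.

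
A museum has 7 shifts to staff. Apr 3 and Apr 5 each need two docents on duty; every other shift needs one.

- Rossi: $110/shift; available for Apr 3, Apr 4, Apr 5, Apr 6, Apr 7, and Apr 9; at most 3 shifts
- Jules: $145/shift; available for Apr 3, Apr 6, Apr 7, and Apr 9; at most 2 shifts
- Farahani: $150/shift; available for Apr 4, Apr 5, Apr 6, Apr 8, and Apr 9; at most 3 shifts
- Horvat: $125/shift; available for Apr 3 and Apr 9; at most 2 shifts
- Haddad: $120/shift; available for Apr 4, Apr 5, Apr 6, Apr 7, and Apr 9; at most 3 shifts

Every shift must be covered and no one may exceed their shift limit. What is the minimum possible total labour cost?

$1090

Apr 8 can only be covered by Farahani, so that assignment is forced.
Picking the cheapest available docent for each shift independently would cost $1055, but that ignores the shift limits.
An optimal schedule: Apr 3→Rossi+Horvat, Apr 4→Rossi, Apr 5→Rossi+Haddad, Apr 6→Haddad, Apr 7→Haddad, Apr 8→Farahani, Apr 9→Horvat.
Total: 110 + 125 + 110 + 110 + 120 + 120 + 120 + 150 + 125 = $1090.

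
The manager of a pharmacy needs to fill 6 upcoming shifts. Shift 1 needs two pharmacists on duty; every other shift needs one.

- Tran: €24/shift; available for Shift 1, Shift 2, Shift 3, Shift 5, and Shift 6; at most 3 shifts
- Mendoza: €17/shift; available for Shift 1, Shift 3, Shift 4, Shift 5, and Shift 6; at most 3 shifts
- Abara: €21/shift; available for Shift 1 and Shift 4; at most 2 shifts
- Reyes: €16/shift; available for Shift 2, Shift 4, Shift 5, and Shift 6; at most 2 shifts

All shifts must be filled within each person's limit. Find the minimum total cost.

Picking the cheapest available pharmacist for each shift independently would cost €119, but that ignores the shift limits.
An optimal schedule: Shift 1→Mendoza+Abara, Shift 2→Reyes, Shift 3→Mendoza, Shift 4→Abara, Shift 5→Reyes, Shift 6→Mendoza.
Total: 17 + 21 + 16 + 17 + 21 + 16 + 17 = €125.

€125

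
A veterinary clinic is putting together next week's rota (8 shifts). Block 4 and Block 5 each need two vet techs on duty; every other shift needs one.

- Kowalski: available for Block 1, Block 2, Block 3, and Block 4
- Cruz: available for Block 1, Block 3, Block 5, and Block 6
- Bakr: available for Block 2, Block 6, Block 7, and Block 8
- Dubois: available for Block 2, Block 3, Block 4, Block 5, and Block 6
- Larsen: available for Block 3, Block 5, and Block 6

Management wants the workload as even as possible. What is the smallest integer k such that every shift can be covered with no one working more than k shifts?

With 5 vet techs and 10 worker-slots to fill, someone must work at least ⌈10/5⌉ = 2 shifts, so k ≥ 2.
k = 2 works: Block 1→Kowalski, Block 2→Dubois, Block 3→Cruz, Block 4→Kowalski+Dubois, Block 5→Cruz+Larsen, Block 6→Larsen, Block 7→Bakr, Block 8→Bakr.
Loads: Kowalski 2, Cruz 2, Bakr 2, Dubois 2, Larsen 2 — all ≤ 2.

2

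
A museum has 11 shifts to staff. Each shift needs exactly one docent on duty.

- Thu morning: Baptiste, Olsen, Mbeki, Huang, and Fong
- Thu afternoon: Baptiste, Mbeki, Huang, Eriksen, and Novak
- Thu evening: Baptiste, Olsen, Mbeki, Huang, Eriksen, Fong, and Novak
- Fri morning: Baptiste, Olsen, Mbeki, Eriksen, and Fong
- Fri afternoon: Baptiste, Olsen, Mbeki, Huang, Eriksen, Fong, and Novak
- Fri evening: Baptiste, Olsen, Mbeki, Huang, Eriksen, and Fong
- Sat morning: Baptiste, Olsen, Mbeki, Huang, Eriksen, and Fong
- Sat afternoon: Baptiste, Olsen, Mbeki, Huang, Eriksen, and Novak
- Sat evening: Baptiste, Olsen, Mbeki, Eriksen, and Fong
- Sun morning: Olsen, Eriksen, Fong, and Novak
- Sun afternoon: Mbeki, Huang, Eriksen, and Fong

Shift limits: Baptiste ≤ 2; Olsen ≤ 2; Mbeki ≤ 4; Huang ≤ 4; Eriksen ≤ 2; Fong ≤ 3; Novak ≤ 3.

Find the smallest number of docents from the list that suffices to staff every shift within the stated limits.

3

11 slots to fill and no one can take more than 4, so at least ⌈11/4⌉ = 3 docents are needed.
Mbeki, Huang, and Fong alone can cover everything: Thu morning→Huang, Thu afternoon→Mbeki, Thu evening→Huang, Fri morning→Mbeki, Fri afternoon→Huang, Fri evening→Huang, Sat morning→Fong, Sat afternoon→Mbeki, Sat evening→Mbeki, Sun morning→Fong, Sun afternoon→Fong.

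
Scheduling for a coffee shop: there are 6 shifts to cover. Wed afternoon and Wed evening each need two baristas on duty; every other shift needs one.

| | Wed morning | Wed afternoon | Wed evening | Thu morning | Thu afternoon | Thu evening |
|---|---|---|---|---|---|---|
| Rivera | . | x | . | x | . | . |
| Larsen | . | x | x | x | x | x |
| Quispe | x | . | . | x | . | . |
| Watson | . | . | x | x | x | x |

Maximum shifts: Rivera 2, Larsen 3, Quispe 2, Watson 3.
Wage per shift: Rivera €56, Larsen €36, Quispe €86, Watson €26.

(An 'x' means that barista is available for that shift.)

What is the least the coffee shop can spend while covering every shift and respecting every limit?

Wed morning can only be covered by Quispe, so that assignment is forced.
Wed afternoon can only be covered by Rivera and Larsen, so that assignment is forced.
Wed evening can only be covered by Larsen and Watson, so that assignment is forced.
Picking the cheapest available barista for each shift independently would cost €318, but that ignores the shift limits.
An optimal schedule: Wed morning→Quispe, Wed afternoon→Larsen+Rivera, Wed evening→Watson+Larsen, Thu morning→Larsen, Thu afternoon→Watson, Thu evening→Watson.
Total: 86 + 36 + 56 + 26 + 36 + 36 + 26 + 26 = €328.

€328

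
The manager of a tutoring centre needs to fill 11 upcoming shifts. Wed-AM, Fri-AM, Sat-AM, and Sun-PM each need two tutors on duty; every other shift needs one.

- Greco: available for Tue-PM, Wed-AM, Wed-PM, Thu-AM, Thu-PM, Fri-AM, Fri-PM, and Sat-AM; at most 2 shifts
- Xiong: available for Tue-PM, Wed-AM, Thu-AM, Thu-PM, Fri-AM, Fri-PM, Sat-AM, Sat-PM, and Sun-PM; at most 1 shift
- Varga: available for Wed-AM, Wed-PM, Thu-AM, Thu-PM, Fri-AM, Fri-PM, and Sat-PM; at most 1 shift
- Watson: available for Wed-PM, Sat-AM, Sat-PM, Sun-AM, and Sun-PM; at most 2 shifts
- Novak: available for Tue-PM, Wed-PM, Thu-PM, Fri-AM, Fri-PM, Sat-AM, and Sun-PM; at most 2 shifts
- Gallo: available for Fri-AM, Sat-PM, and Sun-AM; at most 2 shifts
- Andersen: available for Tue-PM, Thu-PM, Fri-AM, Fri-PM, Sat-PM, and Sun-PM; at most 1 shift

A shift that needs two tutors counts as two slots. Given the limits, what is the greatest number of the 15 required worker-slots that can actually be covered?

11

Total capacity across all tutors is 2+1+1+2+2+2+1 = 11, and 15 slots are needed, so at most 11 can be filled.
An assignment achieving 11: Tue-PM→Novak, Wed-AM→Greco+Xiong, Wed-PM→Varga, Thu-AM→Greco, Fri-AM→Gallo, Sat-AM→Watson+Novak, Sat-PM→Gallo, Sun-AM→Watson, Sun-PM→Andersen.
Loads: Greco 2/2, Xiong 1/1, Varga 1/1, Watson 2/2, Novak 2/2, Gallo 2/2, Andersen 1/1.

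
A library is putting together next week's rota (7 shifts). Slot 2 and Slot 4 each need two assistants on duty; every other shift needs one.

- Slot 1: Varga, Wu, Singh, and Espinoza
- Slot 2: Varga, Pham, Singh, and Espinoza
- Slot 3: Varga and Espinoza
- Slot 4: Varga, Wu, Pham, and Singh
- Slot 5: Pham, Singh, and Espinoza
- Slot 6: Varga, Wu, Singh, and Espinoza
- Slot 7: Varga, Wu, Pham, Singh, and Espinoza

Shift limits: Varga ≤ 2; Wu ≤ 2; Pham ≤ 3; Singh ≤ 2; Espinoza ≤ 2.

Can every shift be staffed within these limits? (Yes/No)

One valid schedule: Slot 1→Varga, Slot 2→Pham+Singh, Slot 3→Varga, Slot 4→Pham+Singh, Slot 5→Pham, Slot 6→Wu, Slot 7→Wu.
Loads: Varga 2/2, Wu 2/2, Pham 3/3, Singh 2/2, Espinoza 0/2 — all within limits.

Yes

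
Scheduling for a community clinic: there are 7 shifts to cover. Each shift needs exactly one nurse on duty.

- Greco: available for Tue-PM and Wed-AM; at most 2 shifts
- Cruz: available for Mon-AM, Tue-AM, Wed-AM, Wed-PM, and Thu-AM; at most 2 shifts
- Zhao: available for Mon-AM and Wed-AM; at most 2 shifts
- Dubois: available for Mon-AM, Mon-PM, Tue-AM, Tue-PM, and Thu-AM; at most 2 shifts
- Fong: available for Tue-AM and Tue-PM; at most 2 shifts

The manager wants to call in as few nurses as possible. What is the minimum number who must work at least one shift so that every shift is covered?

7 slots to fill and no one can take more than 2, so at least ⌈7/2⌉ = 4 nurses are needed.
Greco, Cruz, Zhao, and Dubois alone can cover everything: Mon-AM→Zhao, Mon-PM→Dubois, Tue-AM→Cruz, Tue-PM→Greco, Wed-AM→Greco, Wed-PM→Cruz, Thu-AM→Dubois.

4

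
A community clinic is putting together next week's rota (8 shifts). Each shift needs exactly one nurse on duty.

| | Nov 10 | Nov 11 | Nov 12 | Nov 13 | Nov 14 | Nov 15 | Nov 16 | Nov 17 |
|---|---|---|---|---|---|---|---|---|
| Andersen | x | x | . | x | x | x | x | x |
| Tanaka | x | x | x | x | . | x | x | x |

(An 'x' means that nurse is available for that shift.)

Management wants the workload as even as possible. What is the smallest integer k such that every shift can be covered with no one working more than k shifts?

4

With 2 nurses and 8 worker-slots to fill, someone must work at least ⌈8/2⌉ = 4 shifts, so k ≥ 4.
k = 4 works: Nov 10→Andersen, Nov 11→Andersen, Nov 12→Tanaka, Nov 13→Andersen, Nov 14→Andersen, Nov 15→Tanaka, Nov 16→Tanaka, Nov 17→Tanaka.
Loads: Andersen 4, Tanaka 4 — all ≤ 4.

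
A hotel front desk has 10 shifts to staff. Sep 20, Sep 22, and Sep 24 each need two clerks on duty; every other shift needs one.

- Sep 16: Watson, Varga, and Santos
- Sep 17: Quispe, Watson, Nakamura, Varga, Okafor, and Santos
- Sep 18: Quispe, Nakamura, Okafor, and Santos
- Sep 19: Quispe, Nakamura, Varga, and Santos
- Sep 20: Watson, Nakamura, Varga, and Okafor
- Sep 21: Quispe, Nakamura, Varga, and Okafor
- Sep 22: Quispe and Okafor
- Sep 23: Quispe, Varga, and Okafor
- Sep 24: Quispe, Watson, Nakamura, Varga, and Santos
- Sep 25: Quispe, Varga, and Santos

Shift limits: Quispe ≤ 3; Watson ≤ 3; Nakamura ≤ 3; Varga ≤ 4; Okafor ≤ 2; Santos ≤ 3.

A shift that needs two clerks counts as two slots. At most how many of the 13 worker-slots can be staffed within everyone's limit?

Total capacity across all clerks is 3+3+3+4+2+3 = 18, and 13 slots are needed, so at most 13 can be filled.
An assignment achieving 13: Sep 16→Watson, Sep 17→Varga, Sep 18→Nakamura, Sep 19→Nakamura, Sep 20→Watson+Nakamura, Sep 21→Varga, Sep 22→Quispe+Okafor, Sep 23→Quispe, Sep 24→Watson+Varga, Sep 25→Quispe.
Loads: Quispe 3/3, Watson 3/3, Nakamura 3/3, Varga 3/4, Okafor 1/2, Santos 0/3.

13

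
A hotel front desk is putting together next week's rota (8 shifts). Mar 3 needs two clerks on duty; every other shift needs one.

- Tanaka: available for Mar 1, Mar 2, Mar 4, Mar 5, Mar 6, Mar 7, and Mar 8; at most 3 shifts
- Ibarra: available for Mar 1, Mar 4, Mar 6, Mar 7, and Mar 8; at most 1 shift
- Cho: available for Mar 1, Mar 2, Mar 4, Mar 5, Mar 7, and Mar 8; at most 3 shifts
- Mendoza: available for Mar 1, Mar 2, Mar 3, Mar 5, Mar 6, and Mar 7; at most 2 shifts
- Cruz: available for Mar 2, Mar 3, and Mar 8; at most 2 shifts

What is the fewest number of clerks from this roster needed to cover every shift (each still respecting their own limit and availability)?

9 slots to fill and no one can take more than 3, so at least ⌈9/3⌉ = 3 clerks are needed.
Any 3 clerks together have capacity at most 3+3+2 = 8 < 9 slots, so 3 can never suffice.
Tanaka, Cho, Mendoza, and Cruz alone can cover everything: Mar 1→Tanaka, Mar 2→Mendoza, Mar 3→Mendoza+Cruz, Mar 4→Tanaka, Mar 5→Cho, Mar 6→Tanaka, Mar 7→Cho, Mar 8→Cho.

4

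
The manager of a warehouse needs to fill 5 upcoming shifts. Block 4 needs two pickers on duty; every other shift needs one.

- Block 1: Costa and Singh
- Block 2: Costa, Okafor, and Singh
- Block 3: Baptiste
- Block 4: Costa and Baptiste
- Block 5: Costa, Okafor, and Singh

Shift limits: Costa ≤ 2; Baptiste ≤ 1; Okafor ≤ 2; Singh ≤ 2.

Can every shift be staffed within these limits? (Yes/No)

Total capacity is 7 and 6 slots are needed, so capacity alone doesn't rule it out.
Shifts {Block 3, Block 4} need 3 worker-slots in total, but the pickers available for any of those shifts (Costa and Baptiste) can supply at most 2 among them. So no valid schedule exists.

No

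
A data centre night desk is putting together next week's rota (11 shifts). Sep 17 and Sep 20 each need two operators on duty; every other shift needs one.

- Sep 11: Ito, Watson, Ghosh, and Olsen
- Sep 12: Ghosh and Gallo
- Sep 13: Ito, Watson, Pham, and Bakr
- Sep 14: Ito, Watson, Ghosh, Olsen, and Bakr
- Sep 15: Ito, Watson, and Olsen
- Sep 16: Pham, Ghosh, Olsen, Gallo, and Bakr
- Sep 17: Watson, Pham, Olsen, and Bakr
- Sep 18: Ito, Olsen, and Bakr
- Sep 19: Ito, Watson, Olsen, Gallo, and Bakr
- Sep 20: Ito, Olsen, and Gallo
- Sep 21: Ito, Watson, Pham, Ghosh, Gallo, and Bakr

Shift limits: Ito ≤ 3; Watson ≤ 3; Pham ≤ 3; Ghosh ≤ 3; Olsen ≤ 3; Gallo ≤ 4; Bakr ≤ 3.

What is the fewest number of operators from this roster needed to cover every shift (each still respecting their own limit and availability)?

13 slots to fill and no one can take more than 4, so at least ⌈13/4⌉ = 4 operators are needed.
Ito, Watson, Pham, and Gallo alone can cover everything: Sep 11→Ito, Sep 12→Gallo, Sep 13→Pham, Sep 14→Watson, Sep 15→Watson, Sep 16→Pham, Sep 17→Watson+Pham, Sep 18→Ito, Sep 19→Gallo, Sep 20→Ito+Gallo, Sep 21→Gallo.

4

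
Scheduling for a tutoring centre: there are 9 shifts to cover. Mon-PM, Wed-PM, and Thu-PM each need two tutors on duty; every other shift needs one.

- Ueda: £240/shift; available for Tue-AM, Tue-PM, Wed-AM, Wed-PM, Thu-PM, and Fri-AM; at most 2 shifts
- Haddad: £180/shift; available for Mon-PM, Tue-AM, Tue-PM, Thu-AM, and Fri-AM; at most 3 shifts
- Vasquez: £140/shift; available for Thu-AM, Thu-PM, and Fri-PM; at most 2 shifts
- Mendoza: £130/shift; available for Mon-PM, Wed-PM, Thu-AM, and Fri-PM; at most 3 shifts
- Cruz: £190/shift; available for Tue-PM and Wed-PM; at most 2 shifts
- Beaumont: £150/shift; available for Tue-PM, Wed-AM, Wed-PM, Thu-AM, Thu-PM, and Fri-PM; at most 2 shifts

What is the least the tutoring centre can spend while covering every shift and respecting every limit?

£1890

Mon-PM can only be covered by Haddad and Mendoza, so that assignment is forced.
Picking the cheapest available tutor for each shift independently would cost £1800, but that ignores the shift limits.
An optimal schedule: Mon-PM→Mendoza+Haddad, Tue-AM→Haddad, Tue-PM→Cruz, Wed-AM→Beaumont, Wed-PM→Mendoza+Cruz, Thu-AM→Vasquez, Thu-PM→Vasquez+Beaumont, Fri-AM→Haddad, Fri-PM→Mendoza.
Total: 130 + 180 + 180 + 190 + 150 + 130 + 190 + 140 + 140 + 150 + 180 + 130 = £1890.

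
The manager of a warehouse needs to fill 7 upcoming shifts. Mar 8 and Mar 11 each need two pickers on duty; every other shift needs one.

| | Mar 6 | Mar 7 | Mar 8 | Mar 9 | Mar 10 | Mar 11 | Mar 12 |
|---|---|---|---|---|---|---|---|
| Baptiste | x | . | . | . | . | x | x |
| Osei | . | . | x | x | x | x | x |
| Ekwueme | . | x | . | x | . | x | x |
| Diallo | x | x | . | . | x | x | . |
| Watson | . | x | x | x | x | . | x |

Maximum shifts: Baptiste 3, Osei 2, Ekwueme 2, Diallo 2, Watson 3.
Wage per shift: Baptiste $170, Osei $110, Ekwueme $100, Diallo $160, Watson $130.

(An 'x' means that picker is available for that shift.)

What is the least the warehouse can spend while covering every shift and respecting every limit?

$1130

Mar 8 can only be covered by Osei and Watson, so that assignment is forced.
Picking the cheapest available picker for each shift independently would cost $1020, but that ignores the shift limits.
An optimal schedule: Mar 6→Diallo, Mar 7→Ekwueme, Mar 8→Osei+Watson, Mar 9→Ekwueme, Mar 10→Watson, Mar 11→Osei+Diallo, Mar 12→Watson.
Total: 160 + 100 + 110 + 130 + 100 + 130 + 110 + 160 + 130 = $1130.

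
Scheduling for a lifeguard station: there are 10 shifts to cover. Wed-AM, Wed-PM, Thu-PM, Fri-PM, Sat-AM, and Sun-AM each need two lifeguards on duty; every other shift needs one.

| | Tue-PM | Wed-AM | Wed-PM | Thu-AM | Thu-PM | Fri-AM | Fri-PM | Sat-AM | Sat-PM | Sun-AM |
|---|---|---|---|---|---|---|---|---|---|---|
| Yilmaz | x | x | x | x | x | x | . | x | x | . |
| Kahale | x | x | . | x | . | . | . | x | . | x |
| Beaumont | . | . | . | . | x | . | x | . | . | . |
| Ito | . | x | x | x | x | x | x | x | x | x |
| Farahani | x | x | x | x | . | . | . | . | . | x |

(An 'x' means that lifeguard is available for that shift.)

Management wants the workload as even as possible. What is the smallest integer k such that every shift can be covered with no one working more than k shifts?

4

With 5 lifeguards and 16 worker-slots to fill, someone must work at least ⌈16/5⌉ = 4 shifts, so k ≥ 4.
k = 4 works: Tue-PM→Yilmaz, Wed-AM→Kahale+Farahani, Wed-PM→Yilmaz+Ito, Thu-AM→Kahale, Thu-PM→Beaumont+Ito, Fri-AM→Yilmaz, Fri-PM→Beaumont+Ito, Sat-AM→Kahale+Ito, Sat-PM→Yilmaz, Sun-AM→Kahale+Farahani.
Loads: Yilmaz 4, Kahale 4, Beaumont 2, Ito 4, Farahani 2 — all ≤ 4.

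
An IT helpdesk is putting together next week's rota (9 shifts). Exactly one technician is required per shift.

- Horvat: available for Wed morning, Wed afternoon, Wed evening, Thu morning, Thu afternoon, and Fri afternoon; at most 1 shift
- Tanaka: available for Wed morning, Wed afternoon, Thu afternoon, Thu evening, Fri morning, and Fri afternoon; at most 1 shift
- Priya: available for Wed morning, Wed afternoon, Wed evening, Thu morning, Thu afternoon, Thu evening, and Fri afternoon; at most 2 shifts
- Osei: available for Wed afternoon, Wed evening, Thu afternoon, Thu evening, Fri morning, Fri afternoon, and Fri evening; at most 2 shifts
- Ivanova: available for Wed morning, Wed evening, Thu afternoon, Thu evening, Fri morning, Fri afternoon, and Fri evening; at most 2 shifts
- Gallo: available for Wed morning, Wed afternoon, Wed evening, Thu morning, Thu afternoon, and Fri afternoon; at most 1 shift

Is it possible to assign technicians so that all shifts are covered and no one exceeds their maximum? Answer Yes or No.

Yes

One valid schedule: Wed morning→Priya, Wed afternoon→Osei, Wed evening→Ivanova, Thu morning→Horvat, Thu afternoon→Ivanova, Thu evening→Priya, Fri morning→Tanaka, Fri afternoon→Gallo, Fri evening→Osei.
Loads: Horvat 1/1, Tanaka 1/1, Priya 2/2, Osei 2/2, Ivanova 2/2, Gallo 1/1 — all within limits.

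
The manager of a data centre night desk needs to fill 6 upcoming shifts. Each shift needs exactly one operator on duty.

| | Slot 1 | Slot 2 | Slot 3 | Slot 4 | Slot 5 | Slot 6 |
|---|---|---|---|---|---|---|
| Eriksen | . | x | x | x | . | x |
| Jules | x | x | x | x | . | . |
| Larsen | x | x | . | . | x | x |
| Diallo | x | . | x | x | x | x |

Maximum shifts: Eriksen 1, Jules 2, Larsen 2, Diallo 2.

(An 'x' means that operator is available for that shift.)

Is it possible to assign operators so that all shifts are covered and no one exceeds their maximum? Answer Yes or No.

Yes

One valid schedule: Slot 1→Jules, Slot 2→Eriksen, Slot 3→Jules, Slot 4→Diallo, Slot 5→Larsen, Slot 6→Larsen.
Loads: Eriksen 1/1, Jules 2/2, Larsen 2/2, Diallo 1/2 — all within limits.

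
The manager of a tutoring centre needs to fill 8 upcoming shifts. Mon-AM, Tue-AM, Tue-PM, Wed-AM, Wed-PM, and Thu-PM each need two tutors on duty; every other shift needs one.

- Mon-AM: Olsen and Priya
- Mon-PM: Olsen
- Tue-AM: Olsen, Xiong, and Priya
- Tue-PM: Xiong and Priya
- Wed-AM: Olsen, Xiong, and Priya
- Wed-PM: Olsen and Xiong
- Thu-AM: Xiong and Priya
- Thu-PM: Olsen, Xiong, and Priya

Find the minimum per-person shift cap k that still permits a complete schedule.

With 3 tutors and 14 worker-slots to fill, someone must work at least ⌈14/3⌉ = 5 shifts, so k ≥ 5.
k = 5 works: Mon-AM→Olsen+Priya, Mon-PM→Olsen, Tue-AM→Olsen+Xiong, Tue-PM→Xiong+Priya, Wed-AM→Olsen+Priya, Wed-PM→Olsen+Xiong, Thu-AM→Xiong, Thu-PM→Xiong+Priya.
Loads: Olsen 5, Xiong 5, Priya 4 — all ≤ 5.

5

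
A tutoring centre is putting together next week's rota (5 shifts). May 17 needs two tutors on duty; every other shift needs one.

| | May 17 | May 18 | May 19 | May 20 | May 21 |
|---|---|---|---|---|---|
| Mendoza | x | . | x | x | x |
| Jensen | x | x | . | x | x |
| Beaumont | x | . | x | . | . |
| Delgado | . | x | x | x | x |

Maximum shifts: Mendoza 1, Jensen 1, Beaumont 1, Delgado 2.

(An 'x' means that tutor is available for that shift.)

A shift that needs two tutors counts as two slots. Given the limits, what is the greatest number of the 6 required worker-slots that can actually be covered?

Total capacity across all tutors is 1+1+1+2 = 5, and 6 slots are needed, so at most 5 can be filled.
An assignment achieving 5: May 17→Mendoza+Beaumont, May 18→Jensen, May 19→Delgado, May 20→Delgado.
Loads: Mendoza 1/1, Jensen 1/1, Beaumont 1/1, Delgado 2/2.

5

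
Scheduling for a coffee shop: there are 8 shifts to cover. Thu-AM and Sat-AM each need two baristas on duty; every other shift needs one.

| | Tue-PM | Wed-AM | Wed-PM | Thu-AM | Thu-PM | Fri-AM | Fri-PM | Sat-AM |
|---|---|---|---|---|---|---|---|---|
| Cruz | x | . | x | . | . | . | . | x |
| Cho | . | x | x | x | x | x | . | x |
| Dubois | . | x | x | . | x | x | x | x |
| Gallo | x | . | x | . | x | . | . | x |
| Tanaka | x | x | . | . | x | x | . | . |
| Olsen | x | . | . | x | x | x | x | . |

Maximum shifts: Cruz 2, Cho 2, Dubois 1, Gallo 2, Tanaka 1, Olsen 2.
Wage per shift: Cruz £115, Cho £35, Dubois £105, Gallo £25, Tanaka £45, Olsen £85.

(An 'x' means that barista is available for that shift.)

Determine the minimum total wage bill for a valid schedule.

£670

Thu-AM can only be covered by Cho and Olsen, so that assignment is forced.
Picking the cheapest available barista for each shift independently would cost £410, but that ignores the shift limits.
An optimal schedule: Tue-PM→Cruz, Wed-AM→Cho, Wed-PM→Gallo, Thu-AM→Cho+Olsen, Thu-PM→Olsen, Fri-AM→Tanaka, Fri-PM→Dubois, Sat-AM→Cruz+Gallo.
Total: 115 + 35 + 25 + 35 + 85 + 85 + 45 + 105 + 115 + 25 = £670.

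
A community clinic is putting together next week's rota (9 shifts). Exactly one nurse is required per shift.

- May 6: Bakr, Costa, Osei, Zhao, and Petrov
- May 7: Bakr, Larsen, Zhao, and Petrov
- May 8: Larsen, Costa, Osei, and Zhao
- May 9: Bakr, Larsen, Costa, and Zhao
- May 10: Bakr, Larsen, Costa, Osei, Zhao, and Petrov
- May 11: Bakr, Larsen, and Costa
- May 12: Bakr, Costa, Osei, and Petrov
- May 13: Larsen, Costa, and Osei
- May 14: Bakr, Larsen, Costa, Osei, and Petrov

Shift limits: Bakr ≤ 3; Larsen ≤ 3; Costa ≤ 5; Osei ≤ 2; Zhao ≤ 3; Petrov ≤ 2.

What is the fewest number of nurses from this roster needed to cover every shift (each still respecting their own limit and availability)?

3

9 slots to fill and no one can take more than 5, so at least ⌈9/5⌉ = 2 nurses are needed.
Any 2 nurses together have capacity at most 5+3 = 8 < 9 slots, so 2 can never suffice.
Bakr, Larsen, and Costa alone can cover everything: May 6→Bakr, May 7→Bakr, May 8→Larsen, May 9→Larsen, May 10→Costa, May 11→Costa, May 12→Bakr, May 13→Larsen, May 14→Costa.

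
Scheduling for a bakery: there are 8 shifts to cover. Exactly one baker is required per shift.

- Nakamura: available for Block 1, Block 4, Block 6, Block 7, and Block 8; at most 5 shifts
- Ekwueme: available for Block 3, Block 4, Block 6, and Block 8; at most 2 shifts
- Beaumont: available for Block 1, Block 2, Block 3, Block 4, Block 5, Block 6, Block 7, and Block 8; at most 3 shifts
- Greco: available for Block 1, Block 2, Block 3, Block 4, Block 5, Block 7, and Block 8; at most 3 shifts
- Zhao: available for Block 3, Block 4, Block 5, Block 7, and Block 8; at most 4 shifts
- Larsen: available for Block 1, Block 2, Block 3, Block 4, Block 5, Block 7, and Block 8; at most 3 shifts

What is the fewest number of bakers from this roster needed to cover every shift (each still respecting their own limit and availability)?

2

8 slots to fill and no one can take more than 5, so at least ⌈8/5⌉ = 2 bakers are needed.
Nakamura and Beaumont alone can cover everything: Block 1→Nakamura, Block 2→Beaumont, Block 3→Beaumont, Block 4→Nakamura, Block 5→Beaumont, Block 6→Nakamura, Block 7→Nakamura, Block 8→Nakamura.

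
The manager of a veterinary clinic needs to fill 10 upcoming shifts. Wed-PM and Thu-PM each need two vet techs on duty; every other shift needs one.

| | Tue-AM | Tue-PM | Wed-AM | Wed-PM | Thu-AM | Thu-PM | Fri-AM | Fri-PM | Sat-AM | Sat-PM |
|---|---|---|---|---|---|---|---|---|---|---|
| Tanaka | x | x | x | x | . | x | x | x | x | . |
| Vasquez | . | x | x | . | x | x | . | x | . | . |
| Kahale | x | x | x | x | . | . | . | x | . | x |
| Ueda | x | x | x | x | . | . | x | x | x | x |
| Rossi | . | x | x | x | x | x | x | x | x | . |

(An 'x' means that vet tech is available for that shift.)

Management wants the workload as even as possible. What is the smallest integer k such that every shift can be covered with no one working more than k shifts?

With 5 vet techs and 12 worker-slots to fill, someone must work at least ⌈12/5⌉ = 3 shifts, so k ≥ 3.
k = 3 works: Tue-AM→Tanaka, Tue-PM→Vasquez, Wed-AM→Kahale, Wed-PM→Ueda+Rossi, Thu-AM→Vasquez, Thu-PM→Tanaka+Vasquez, Fri-AM→Tanaka, Fri-PM→Kahale, Sat-AM→Ueda, Sat-PM→Kahale.
Loads: Tanaka 3, Vasquez 3, Kahale 3, Ueda 2, Rossi 1 — all ≤ 3.

3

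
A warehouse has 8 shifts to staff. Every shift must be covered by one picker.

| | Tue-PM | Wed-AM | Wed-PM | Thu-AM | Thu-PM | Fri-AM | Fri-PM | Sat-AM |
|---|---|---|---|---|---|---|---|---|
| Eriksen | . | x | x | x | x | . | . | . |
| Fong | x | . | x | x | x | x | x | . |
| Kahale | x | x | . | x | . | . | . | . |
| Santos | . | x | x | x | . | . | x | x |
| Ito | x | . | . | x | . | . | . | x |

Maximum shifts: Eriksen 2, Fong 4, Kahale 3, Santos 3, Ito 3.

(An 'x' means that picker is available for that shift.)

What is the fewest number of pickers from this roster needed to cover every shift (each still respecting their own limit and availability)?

8 slots to fill and no one can take more than 4, so at least ⌈8/4⌉ = 2 pickers are needed.
Any 2 pickers together have capacity at most 4+3 = 7 < 8 slots, so 2 can never suffice.
Eriksen, Fong, and Santos alone can cover everything: Tue-PM→Fong, Wed-AM→Eriksen, Wed-PM→Fong, Thu-AM→Santos, Thu-PM→Eriksen, Fri-AM→Fong, Fri-PM→Fong, Sat-AM→Santos.

3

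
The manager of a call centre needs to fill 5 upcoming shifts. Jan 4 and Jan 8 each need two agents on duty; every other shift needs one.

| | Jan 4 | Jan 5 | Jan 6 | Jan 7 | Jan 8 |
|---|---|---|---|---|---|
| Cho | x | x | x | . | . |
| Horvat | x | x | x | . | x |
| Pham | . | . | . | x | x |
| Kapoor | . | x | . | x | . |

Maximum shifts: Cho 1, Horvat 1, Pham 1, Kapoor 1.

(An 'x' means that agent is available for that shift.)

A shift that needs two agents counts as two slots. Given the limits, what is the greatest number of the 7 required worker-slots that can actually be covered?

Total capacity across all agents is 1+1+1+1 = 4, and 7 slots are needed, so at most 4 can be filled.
An assignment achieving 4: Jan 4→Cho+Horvat, Jan 5→Kapoor, Jan 7→Pham.
Loads: Cho 1/1, Horvat 1/1, Pham 1/1, Kapoor 1/1.

4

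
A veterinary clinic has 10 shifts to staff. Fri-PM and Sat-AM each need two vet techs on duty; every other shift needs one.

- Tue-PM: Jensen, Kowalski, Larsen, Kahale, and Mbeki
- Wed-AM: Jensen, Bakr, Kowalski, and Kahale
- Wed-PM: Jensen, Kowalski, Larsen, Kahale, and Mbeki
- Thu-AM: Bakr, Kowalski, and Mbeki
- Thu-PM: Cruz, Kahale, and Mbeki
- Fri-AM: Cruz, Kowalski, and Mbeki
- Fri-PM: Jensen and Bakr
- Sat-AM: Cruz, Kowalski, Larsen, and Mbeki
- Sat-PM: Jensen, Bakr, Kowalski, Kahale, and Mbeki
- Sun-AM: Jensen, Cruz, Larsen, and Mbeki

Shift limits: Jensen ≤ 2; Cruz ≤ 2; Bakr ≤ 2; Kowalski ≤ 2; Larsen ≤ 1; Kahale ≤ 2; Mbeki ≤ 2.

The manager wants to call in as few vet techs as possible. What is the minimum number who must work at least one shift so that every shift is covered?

12 slots to fill and no one can take more than 2, so at least ⌈12/2⌉ = 6 vet techs are needed.
Jensen, Cruz, Bakr, Kowalski, Kahale, and Mbeki alone can cover everything: Tue-PM→Kowalski, Wed-AM→Kahale, Wed-PM→Kahale, Thu-AM→Bakr, Thu-PM→Cruz, Fri-AM→Cruz, Fri-PM→Jensen+Bakr, Sat-AM→Kowalski+Mbeki, Sat-PM→Mbeki, Sun-AM→Jensen.

6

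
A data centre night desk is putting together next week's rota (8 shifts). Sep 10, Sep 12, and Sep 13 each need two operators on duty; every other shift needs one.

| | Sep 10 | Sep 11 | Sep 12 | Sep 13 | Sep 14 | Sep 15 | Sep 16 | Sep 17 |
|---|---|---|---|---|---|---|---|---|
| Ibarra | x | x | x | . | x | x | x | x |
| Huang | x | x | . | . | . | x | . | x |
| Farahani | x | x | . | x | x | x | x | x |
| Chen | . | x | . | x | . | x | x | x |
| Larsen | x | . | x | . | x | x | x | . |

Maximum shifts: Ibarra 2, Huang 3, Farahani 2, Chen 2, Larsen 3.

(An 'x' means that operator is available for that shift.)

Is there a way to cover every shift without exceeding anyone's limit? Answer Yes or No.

Yes

Sep 12 can only be covered by Ibarra and Larsen, so that assignment is forced.
Sep 13 can only be covered by Farahani and Chen, so that assignment is forced.
One valid schedule: Sep 10→Huang+Larsen, Sep 11→Huang, Sep 12→Ibarra+Larsen, Sep 13→Farahani+Chen, Sep 14→Ibarra, Sep 15→Chen, Sep 16→Farahani, Sep 17→Huang.
Loads: Ibarra 2/2, Huang 3/3, Farahani 2/2, Chen 2/2, Larsen 2/3 — all within limits.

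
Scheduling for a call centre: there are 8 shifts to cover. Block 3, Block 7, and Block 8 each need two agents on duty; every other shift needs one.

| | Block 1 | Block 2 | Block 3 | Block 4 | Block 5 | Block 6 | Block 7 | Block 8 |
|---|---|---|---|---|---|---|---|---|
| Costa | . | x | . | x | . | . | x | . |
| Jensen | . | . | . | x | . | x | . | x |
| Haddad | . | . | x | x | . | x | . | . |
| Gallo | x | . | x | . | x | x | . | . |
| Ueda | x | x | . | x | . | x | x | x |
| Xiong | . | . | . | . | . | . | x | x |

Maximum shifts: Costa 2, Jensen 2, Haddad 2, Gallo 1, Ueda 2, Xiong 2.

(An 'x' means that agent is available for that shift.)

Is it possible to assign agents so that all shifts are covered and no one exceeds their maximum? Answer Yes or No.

Total capacity is 11 and 11 slots are needed, so capacity alone doesn't rule it out.
Shifts {Block 3, Block 5} need 3 worker-slots in total, but the agents available for any of those shifts (Haddad and Gallo) can supply at most 2 among them. So no valid schedule exists.

No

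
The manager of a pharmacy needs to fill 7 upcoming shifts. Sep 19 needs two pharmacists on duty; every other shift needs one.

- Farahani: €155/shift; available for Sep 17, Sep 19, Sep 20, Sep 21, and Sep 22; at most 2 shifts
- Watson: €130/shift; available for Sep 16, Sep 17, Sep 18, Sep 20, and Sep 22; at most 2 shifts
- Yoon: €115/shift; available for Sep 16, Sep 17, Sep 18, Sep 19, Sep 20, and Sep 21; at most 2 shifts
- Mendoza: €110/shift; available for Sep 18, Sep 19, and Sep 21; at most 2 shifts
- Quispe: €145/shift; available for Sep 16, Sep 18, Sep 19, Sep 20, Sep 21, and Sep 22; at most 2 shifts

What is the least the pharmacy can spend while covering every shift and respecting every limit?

Picking the cheapest available pharmacist for each shift independently would cost €920, but that ignores the shift limits.
An optimal schedule: Sep 16→Yoon, Sep 17→Yoon, Sep 18→Mendoza, Sep 19→Mendoza+Quispe, Sep 20→Watson, Sep 21→Quispe, Sep 22→Watson.
Total: 115 + 115 + 110 + 110 + 145 + 130 + 145 + 130 = €1000.

€1000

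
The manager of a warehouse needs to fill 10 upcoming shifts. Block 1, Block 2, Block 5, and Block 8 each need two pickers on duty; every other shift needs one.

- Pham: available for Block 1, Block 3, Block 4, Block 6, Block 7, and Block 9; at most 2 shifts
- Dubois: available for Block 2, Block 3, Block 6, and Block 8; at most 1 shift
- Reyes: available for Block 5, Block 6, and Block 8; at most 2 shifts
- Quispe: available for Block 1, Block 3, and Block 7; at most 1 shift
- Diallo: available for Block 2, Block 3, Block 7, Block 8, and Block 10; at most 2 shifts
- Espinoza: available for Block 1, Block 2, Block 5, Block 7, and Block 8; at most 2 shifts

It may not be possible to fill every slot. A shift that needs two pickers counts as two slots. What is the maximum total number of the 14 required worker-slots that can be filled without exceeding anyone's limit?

Total capacity across all pickers is 2+1+2+1+2+2 = 10, and 14 slots are needed, so at most 10 can be filled.
An assignment achieving 10: Block 1→Quispe+Espinoza, Block 2→Dubois+Diallo, Block 4→Pham, Block 5→Reyes+Espinoza, Block 6→Reyes, Block 9→Pham, Block 10→Diallo.
Loads: Pham 2/2, Dubois 1/1, Reyes 2/2, Quispe 1/1, Diallo 2/2, Espinoza 2/2.

10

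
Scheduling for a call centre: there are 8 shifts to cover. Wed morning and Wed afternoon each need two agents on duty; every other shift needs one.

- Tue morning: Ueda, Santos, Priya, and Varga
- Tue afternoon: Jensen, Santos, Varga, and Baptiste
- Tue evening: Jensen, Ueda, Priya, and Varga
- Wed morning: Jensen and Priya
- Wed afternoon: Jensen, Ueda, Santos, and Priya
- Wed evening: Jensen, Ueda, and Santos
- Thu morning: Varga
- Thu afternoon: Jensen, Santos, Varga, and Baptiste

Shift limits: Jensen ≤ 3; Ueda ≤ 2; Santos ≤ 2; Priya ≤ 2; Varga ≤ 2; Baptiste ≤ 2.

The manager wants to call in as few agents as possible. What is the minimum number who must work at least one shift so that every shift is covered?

5

10 slots to fill and no one can take more than 3, so at least ⌈10/3⌉ = 4 agents are needed.
Any 4 agents together have capacity at most 3+2+2+2 = 9 < 10 slots, so 4 can never suffice.
Jensen, Ueda, Santos, Priya, and Varga alone can cover everything: Tue morning→Ueda, Tue afternoon→Jensen, Tue evening→Ueda, Wed morning→Jensen+Priya, Wed afternoon→Santos+Priya, Wed evening→Jensen, Thu morning→Varga, Thu afternoon→Santos.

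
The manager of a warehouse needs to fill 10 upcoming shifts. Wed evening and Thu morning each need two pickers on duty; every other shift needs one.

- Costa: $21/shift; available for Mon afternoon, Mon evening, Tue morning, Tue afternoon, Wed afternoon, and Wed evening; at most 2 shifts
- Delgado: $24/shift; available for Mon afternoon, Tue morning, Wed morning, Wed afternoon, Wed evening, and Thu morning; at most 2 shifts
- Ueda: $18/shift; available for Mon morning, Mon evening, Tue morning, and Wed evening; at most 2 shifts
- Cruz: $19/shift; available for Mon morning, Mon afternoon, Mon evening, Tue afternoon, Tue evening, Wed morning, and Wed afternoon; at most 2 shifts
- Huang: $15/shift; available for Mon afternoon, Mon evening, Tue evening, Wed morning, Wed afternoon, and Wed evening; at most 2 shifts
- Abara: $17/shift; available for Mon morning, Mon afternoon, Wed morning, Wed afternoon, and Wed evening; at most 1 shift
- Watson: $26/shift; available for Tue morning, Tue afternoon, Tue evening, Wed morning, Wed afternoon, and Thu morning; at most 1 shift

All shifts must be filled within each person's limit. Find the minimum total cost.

Thu morning can only be covered by Delgado and Watson, so that assignment is forced.
Picking the cheapest available picker for each shift independently would cost $211, but that ignores the shift limits.
An optimal schedule: Mon morning→Ueda, Mon afternoon→Cruz, Mon evening→Costa, Tue morning→Delgado, Tue afternoon→Costa, Tue evening→Cruz, Wed morning→Huang, Wed afternoon→Huang, Wed evening→Ueda+Abara, Thu morning→Delgado+Watson.
Total: 18 + 19 + 21 + 24 + 21 + 19 + 15 + 15 + 18 + 17 + 24 + 26 = $237.

$237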